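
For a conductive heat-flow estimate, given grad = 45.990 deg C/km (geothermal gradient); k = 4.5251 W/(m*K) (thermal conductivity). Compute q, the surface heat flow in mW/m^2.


q = k * grad / 1000
q = 4.5251 * 45.990 / 1000
q = 0.2081093 W/m^2
Convert: 0.2081093 W/m^2 * 1000.0 = 208.11 mW/m^2
q = 208.11 mW/m^2


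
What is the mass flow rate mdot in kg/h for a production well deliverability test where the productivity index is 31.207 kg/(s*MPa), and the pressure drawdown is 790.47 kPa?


mdot = PI * dP / 1000
mdot = 31.207 * 790.47 / 1000
mdot = 24.66820 kg/s
Convert: 24.66820 kg/s * 3600.0 = 88806 kg/h
mdot = 88806 kg/h


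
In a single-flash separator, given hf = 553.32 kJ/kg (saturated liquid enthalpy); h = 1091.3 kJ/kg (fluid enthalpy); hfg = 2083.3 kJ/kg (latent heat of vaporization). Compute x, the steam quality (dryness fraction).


x = (h - hf) / hfg
x = (1091.3 - 553.32) / 2083.3
x = 0.25823


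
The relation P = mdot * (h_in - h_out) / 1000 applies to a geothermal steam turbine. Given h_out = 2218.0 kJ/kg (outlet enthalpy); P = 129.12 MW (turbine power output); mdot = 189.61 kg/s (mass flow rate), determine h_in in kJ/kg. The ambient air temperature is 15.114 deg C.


h_in = h_out + P * 1000 / mdot
h_in = 2218.0 + 129.12 * 1000 / 189.61
h_in = 2899.0 kJ/kg


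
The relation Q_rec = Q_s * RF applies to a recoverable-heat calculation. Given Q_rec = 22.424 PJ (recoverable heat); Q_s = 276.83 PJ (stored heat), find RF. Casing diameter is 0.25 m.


RF = Q_rec / Q_s
RF = 22.424 / 276.83
RF = 0.081003


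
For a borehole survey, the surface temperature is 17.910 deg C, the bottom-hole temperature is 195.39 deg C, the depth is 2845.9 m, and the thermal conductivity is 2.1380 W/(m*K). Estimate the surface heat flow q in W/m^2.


Step 1: grad = (T_d - T_surf)/d * 1000 = (195.39 - 17.91)/2845.9 * 1000 = 62.36340 deg C/km
Step 2: q = k * grad / 1000 = 2.138 * 62.36340 / 1000 = 0.13333 W/m^2
q = 0.13333 W/m^2


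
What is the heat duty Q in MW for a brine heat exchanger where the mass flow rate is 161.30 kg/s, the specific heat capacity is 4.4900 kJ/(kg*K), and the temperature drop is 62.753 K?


Q = mdot * cp * dT / 1000
Q = 161.30 * 4.4900 * 62.753 / 1000
Q = 45.448 MW


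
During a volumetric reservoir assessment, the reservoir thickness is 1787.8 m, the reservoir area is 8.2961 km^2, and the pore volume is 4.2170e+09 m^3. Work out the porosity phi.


phi = Vp / (A * 1e6 * hr)
phi = 4.2170e+09 / (8.2961 * 1e6 * 1787.8)
phi = 0.28432


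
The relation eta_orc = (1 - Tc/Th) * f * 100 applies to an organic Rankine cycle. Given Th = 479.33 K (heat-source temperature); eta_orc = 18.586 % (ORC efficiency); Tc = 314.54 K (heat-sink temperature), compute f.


f = (eta_orc/100) / (1 - Tc/Th)
f = (18.586/100) / (1 - 314.54/479.33)
f = 0.54062


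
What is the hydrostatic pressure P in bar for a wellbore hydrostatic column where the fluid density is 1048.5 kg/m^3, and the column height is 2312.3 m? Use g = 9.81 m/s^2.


P = rho * g * h / 1e6
P = 1048.5 * 9.81 * 2312.3 / 1e6
P = 23.78382 MPa
Convert: 23.78382 MPa * 10.0 = 237.84 bar
P = 237.84 bar


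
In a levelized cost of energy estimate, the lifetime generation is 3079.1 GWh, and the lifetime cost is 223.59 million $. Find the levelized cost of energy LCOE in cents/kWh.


LCOE = C_tot / E_tot * 100
LCOE = 223.59 / 3079.1 * 100
LCOE = 7.2615 cents/kWh


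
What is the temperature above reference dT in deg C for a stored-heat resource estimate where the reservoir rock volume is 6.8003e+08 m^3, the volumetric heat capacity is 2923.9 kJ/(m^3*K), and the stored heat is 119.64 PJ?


dT = Q_s * 1e12 / (Vr * rhoc)
dT = 119.64 * 1e12 / (6.8003e+08 * 2923.9)
dT = 60.17080 K
Convert (temperature difference, 1 K = 1 deg C): 60.17080 K = 60.17080 deg C
dT = 60.171 deg C


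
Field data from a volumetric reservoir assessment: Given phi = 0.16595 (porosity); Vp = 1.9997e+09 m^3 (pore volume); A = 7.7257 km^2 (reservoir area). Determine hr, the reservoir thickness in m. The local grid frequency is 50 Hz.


hr = Vp / (A * 1e6 * phi)
hr = 1.9997e+09 / (7.7257 * 1e6 * 0.16595)
hr = 1559.7 m


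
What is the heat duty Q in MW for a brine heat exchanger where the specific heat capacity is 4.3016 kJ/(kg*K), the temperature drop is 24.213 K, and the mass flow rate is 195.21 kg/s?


Q = mdot * cp * dT / 1000
Q = 195.21 * 4.3016 * 24.213 / 1000
Q = 20.332 MW


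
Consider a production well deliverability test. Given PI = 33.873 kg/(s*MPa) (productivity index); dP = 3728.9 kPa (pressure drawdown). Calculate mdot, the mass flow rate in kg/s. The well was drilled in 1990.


mdot = PI * dP / 1000
mdot = 33.873 * 3728.9 / 1000
mdot = 126.31 kg/s


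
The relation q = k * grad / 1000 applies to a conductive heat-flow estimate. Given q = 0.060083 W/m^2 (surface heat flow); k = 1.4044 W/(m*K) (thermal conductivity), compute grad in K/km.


grad = q * 1000 / k
grad = 0.060083 * 1000 / 1.4044
grad = 42.78197 deg C/km
Convert: 42.78197 deg C/km * 1.0 = 42.782 K/km
grad = 42.782 K/km


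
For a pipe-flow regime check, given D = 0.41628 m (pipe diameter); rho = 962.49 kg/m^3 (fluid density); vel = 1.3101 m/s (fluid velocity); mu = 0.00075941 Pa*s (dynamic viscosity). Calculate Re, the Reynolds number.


Re = rho * vel * D / mu
Re = 962.49 * 1.3101 * 0.41628 / 0.00075941
Re = 6.9121e+05


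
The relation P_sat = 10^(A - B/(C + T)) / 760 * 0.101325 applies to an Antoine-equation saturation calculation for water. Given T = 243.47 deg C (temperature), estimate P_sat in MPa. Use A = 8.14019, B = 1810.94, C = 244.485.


P_sat = 10^(A - B/(C + T)) / 760 * 0.101325
P_sat = 10^(8.14019 - 1810.94/(244.485 + 243.47)) / 760 * 0.101325
P_sat = 3.5794 MPa


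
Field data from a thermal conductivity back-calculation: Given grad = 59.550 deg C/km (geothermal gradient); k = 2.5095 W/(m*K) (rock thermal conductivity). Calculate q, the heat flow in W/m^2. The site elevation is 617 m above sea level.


q = k * grad / 1000
q = 2.5095 * 59.550 / 1000
q = 0.14944 W/m^2


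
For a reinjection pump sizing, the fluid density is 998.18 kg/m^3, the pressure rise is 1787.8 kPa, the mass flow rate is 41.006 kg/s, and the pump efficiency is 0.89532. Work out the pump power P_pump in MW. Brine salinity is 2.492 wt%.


P_pump = mdot * dP / (rho * eta)
P_pump = 41.006 * 1787.8 / (998.18 * 0.89532)
P_pump = 82.03122 kW
Convert: 82.03122 kW * 0.001 = 0.082031 MW
P_pump = 0.082031 MW


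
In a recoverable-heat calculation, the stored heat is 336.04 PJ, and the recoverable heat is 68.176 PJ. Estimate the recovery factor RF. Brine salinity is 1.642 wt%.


RF = Q_rec / Q_s
RF = 68.176 / 336.04
RF = 0.20288


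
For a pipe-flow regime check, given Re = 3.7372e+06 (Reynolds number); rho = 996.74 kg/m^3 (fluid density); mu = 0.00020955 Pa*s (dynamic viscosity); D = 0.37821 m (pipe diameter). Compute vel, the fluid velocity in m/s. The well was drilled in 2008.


vel = Re * mu / (rho * D)
vel = 3.7372e+06 * 0.00020955 / (996.74 * 0.37821)
vel = 2.0774 m/s


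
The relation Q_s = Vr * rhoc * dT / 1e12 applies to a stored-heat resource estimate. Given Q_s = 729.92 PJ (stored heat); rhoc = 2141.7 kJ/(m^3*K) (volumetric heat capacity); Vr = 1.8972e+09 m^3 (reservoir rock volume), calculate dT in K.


dT = Q_s * 1e12 / (Vr * rhoc)
dT = 729.92 * 1e12 / (1.8972e+09 * 2141.7)
dT = 179.64 K


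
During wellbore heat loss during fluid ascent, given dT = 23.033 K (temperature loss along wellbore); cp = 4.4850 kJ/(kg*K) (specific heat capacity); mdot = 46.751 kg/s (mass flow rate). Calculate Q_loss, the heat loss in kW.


Q_loss = mdot * cp * dT
Q_loss = 46.751 * 4.4850 * 23.033
Q_loss = 4829.5 kW


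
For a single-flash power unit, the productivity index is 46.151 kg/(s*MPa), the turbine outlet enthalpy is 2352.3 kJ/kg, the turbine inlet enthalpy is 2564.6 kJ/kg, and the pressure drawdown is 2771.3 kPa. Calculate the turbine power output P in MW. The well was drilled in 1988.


Step 1: mdot = PI * dP / 1000 = 46.151 * 2771.3 / 1000 = 127.8983 kg/s
Step 2: P = mdot*(h_in - h_out)/1000 = 127.8983*(2564.6 - 2352.3)/1000 = 27.153 MW
P = 27.153 MW


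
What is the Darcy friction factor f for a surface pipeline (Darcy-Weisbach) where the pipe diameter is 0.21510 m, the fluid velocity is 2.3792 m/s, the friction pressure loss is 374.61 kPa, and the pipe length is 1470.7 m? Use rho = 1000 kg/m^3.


f = dP*1000 / ((L/D)*(rho*vel^2/2))
f = 374.61*1000 / ((1470.7/0.21510)*(1000*2.3792^2/2))
f = 0.019358


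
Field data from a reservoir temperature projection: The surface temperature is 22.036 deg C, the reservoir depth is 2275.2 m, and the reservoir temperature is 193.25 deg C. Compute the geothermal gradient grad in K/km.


grad = (T_res - T_surf) / d * 1000
grad = (193.25 - 22.036) / 2275.2 * 1000
grad = 75.25229 deg C/km
Convert: 75.25229 deg C/km * 1.0 = 75.252 K/km
grad = 75.252 K/km


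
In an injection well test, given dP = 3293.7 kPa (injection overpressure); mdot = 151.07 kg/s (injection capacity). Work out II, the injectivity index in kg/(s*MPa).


II = mdot * 1000 / dP
II = 151.07 * 1000 / 3293.7
II = 45.866 kg/(s*MPa)


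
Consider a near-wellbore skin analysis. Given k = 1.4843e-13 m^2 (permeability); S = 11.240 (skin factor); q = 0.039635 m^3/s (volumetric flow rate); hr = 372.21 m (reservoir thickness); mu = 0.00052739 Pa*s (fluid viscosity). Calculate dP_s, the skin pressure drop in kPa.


dP_s = S * q * mu / (2*pi*k*hr) / 1000
dP_s = 11.240 * 0.039635 * 0.00052739 / (2*pi*1.4843e-13*372.21) / 1000
dP_s = 676.84 kPa


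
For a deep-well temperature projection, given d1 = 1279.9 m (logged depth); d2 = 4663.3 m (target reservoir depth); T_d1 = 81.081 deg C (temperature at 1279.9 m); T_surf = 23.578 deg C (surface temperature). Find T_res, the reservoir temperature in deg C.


Step 1: grad = (T_d1 - T_surf)/d1 * 1000 = (81.081 - 23.578)/1279.9 * 1000 = 44.92773 deg C/km
Step 2: T_res = T_surf + grad*d2/1000 = 23.578 + 44.92773*4663.3/1000 = 233.09 deg C
T_res = 233.09 deg C


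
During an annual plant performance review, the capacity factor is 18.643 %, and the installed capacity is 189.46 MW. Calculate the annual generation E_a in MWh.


E_a = CF / 100 * cap * 8760
E_a = 18.643 / 100 * 189.46 * 8760
E_a = 3.0941e+05 MWh


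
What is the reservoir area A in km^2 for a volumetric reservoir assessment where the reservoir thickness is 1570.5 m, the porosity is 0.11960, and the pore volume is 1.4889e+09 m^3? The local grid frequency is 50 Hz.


A = Vp / (1e6 * hr * phi)
A = 1.4889e+09 / (1e6 * 1570.5 * 0.11960)
A = 7.9268 km^2


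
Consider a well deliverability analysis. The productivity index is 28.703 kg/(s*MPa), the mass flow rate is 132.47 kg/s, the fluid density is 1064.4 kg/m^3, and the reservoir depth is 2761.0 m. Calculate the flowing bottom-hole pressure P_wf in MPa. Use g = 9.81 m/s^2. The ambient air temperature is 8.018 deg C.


Step 1: P_i = rho*g*h/1e6 = 1064.4*9.81*2761.0/1e6 = 28.82971 MPa
Step 2: P_wf = P_i - mdot/PI = 28.82971 - 132.47/28.703 = 24.215 MPa
P_wf = 24.215 MPa


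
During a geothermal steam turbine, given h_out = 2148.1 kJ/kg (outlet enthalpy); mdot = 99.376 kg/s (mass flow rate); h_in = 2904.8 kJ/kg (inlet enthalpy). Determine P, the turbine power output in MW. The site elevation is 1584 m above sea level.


P = mdot * (h_in - h_out) / 1000
P = 99.376 * (2904.8 - 2148.1) / 1000
P = 75.198 MW


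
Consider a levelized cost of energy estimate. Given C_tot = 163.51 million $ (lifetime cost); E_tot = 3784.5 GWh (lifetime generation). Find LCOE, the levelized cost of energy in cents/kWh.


LCOE = C_tot / E_tot * 100
LCOE = 163.51 / 3784.5 * 100
LCOE = 4.3205 cents/kWh


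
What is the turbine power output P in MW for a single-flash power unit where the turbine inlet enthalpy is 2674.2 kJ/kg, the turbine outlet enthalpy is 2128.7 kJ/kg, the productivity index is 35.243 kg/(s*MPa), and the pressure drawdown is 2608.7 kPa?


Step 1: mdot = PI * dP / 1000 = 35.243 * 2608.7 / 1000 = 91.93841 kg/s
Step 2: P = mdot*(h_in - h_out)/1000 = 91.93841*(2674.2 - 2128.7)/1000 = 50.152 MW
P = 50.152 MW


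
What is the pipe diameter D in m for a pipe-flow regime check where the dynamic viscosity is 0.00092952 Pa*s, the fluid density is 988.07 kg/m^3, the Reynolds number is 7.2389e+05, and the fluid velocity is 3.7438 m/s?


D = Re * mu / (rho * vel)
D = 7.2389e+05 * 0.00092952 / (988.07 * 3.7438)
D = 0.18190 m


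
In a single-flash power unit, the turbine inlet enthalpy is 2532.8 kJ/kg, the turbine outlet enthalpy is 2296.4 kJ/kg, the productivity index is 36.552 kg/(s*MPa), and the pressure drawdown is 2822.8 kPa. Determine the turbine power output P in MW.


Step 1: mdot = PI * dP / 1000 = 36.552 * 2822.8 / 1000 = 103.1790 kg/s
Step 2: P = mdot*(h_in - h_out)/1000 = 103.1790*(2532.8 - 2296.4)/1000 = 24.392 MW
P = 24.392 MW


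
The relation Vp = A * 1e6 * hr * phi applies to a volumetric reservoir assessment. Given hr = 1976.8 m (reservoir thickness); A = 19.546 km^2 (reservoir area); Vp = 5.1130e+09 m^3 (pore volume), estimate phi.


phi = Vp / (A * 1e6 * hr)
phi = 5.1130e+09 / (19.546 * 1e6 * 1976.8)
phi = 0.13233


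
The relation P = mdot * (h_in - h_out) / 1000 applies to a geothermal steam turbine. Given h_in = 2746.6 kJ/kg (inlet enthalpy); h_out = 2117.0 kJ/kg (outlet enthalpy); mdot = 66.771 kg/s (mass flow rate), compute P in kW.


P = mdot * (h_in - h_out) / 1000
P = 66.771 * (2746.6 - 2117.0) / 1000
P = 42.03902 MW
Convert: 42.03902 MW * 1000.0 = 42039 kW
P = 42039 kW


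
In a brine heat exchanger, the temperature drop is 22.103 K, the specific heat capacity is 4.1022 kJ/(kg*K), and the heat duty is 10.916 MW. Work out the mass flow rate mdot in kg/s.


mdot = Q * 1000 / (cp * dT)
mdot = 10.916 * 1000 / (4.1022 * 22.103)
mdot = 120.39 kg/s


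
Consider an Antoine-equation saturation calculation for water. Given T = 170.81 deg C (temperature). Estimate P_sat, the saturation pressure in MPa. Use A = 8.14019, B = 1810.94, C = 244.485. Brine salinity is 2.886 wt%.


P_sat = 10^(A - B/(C + T)) / 760 * 0.101325
P_sat = 10^(8.14019 - 1810.94/(244.485 + 170.81)) / 760 * 0.101325
P_sat = 0.80257 MPa


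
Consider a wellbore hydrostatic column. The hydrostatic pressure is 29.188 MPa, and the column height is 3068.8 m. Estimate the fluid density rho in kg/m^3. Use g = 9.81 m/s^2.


rho = P * 1e6 / (g * h)
rho = 29.188 * 1e6 / (9.81 * 3068.8)
rho = 969.54 kg/m^3


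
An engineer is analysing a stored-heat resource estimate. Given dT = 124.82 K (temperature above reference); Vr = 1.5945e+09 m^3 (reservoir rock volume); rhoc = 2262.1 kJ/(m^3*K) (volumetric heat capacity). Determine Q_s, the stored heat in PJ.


Q_s = Vr * rhoc * dT / 1e12
Q_s = 1.5945e+09 * 2262.1 * 124.82 / 1e12
Q_s = 450.22 PJ


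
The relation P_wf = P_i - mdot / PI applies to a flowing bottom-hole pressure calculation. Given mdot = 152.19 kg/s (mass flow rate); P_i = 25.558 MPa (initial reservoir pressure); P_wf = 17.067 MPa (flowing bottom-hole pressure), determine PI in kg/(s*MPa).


PI = mdot / (P_i - P_wf)
PI = 152.19 / (25.558 - 17.067)
PI = 17.924 kg/(s*MPa)


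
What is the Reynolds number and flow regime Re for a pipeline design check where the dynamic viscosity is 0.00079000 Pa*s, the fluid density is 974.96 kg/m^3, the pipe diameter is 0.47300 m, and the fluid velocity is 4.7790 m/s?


Step 1: Re = rho*vel*D/mu = 974.96*4.779*0.473/0.00079 = 2.7897e+06
Step 2: Re = 2.7897e+06 > 4000, so flow is turbulent.
Re = 2.7897e+06 (turbulent)


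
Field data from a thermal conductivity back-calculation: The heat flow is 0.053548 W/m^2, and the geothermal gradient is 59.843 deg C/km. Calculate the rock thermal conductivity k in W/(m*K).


k = q / (grad / 1000)
k = 0.053548 / (59.843 / 1000)
k = 0.89481 W/(m*K)


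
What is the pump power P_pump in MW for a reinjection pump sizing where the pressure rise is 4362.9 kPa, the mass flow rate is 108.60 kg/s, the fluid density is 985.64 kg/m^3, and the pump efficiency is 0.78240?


P_pump = mdot * dP / (rho * eta)
P_pump = 108.60 * 4362.9 / (985.64 * 0.78240)
P_pump = 614.4095 kW
Convert: 614.4095 kW * 0.001 = 0.61441 MW
P_pump = 0.61441 MW


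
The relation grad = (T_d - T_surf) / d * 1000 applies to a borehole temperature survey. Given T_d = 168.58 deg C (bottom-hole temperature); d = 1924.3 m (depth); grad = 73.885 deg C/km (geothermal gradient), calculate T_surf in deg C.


T_surf = T_d - grad * d / 1000
T_surf = 168.58 - 73.885 * 1924.3 / 1000
T_surf = 26.403 deg C


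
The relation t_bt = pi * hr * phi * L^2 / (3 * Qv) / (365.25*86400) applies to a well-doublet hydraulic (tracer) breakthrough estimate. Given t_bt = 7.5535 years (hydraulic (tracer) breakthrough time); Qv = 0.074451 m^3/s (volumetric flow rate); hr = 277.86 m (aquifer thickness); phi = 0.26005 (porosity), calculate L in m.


L = sqrt(t_bt*365.25*86400*3*Qv / (pi*hr*phi))
L = sqrt(7.5535*365.25*86400*3*0.074451 / (pi*277.86*0.26005))
L = 484.29 m


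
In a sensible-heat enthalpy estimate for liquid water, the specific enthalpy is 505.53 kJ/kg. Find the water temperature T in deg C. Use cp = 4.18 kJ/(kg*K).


T = h / cp
T = 505.53 / 4.18
T = 120.94 deg C


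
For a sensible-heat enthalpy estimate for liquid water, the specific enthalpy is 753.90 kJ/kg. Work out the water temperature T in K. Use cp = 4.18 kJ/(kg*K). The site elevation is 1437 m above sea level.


T = h / cp
T = 753.90 / 4.18
T = 180.3589 deg C
Convert to K: 180.3589 + 273.15 = 453.51 K
T = 453.51 K


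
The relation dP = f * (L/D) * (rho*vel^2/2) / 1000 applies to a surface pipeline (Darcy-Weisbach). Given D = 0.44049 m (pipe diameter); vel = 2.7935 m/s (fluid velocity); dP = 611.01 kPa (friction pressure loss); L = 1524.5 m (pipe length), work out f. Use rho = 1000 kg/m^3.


f = dP*1000 / ((L/D)*(rho*vel^2/2))
f = 611.01*1000 / ((1524.5/0.44049)*(1000*2.7935^2/2))
f = 0.045247


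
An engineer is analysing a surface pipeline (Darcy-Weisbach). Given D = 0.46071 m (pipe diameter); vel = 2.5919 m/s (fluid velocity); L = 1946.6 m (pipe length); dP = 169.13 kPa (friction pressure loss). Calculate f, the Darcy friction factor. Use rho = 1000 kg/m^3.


f = dP*1000 / ((L/D)*(rho*vel^2/2))
f = 169.13*1000 / ((1946.6/0.46071)*(1000*2.5919^2/2))
f = 0.011917


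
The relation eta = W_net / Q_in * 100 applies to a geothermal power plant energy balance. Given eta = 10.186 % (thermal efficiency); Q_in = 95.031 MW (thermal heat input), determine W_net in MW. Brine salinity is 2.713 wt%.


W_net = eta / 100 * Q_in
W_net = 10.186 / 100 * 95.031
W_net = 9.6799 MW


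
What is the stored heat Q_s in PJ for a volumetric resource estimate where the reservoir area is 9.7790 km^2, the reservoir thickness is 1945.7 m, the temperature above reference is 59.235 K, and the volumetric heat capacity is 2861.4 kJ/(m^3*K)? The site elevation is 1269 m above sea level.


Step 1: Vr = A*1e6*hr = 9.779*1e6*1945.7 = 1.902700e+10 m^3
Step 2: Q_s = Vr*rhoc*dT/1e12 = 1.902700e+10*2861.4*59.235/1e12 = 3225.0 PJ
Q_s = 3225.0 PJ


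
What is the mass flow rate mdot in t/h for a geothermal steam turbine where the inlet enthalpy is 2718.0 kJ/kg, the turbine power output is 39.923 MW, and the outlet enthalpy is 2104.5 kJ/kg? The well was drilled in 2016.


mdot = P * 1000 / (h_in - h_out)
mdot = 39.923 * 1000 / (2718.0 - 2104.5)
mdot = 65.07416 kg/s
Convert: 65.07416 kg/s * 3.6 = 234.27 t/h
mdot = 234.27 t/h


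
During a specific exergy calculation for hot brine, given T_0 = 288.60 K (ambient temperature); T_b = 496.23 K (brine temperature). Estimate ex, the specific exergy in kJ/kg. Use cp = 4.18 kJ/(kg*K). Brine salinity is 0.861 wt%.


ex = cp * ((T_b - T_0) - T_0 * ln(T_b/T_0))
ex = 4.18 * ((496.23 - 288.60) - 288.60 * ln(496.23/288.60))
ex = 214.06 kJ/kg


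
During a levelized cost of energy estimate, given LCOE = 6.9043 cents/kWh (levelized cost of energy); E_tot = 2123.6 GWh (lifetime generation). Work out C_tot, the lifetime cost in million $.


C_tot = LCOE / 100 * E_tot
C_tot = 6.9043 / 100 * 2123.6
C_tot = 146.62 million $


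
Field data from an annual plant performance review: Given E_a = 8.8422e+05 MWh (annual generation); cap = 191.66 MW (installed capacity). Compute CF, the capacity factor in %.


CF = E_a / (cap * 8760) * 100
CF = 8.8422e+05 / (191.66 * 8760) * 100
CF = 52.665 %


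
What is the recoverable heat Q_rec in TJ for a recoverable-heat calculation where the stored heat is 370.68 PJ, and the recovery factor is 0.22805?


Q_rec = Q_s * RF
Q_rec = 370.68 * 0.22805
Q_rec = 84.53357 PJ
Convert: 84.53357 PJ * 1000.0 = 84534 TJ
Q_rec = 84534 TJ


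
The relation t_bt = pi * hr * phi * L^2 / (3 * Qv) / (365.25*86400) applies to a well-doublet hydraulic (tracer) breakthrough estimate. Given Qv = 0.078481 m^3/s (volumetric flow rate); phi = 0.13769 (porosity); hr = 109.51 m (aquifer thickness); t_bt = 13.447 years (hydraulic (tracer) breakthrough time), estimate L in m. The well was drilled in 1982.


L = sqrt(t_bt*365.25*86400*3*Qv / (pi*hr*phi))
L = sqrt(13.447*365.25*86400*3*0.078481 / (pi*109.51*0.13769))
L = 1452.3 m


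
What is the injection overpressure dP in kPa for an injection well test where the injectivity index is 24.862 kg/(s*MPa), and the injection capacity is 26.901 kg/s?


dP = mdot * 1000 / II
dP = 26.901 * 1000 / 24.862
dP = 1082.0 kPa


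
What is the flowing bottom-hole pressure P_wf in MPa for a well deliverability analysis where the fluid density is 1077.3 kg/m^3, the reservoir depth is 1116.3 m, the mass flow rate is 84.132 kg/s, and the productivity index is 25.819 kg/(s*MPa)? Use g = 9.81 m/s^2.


Step 1: P_i = rho*g*h/1e6 = 1077.3*9.81*1116.3/1e6 = 11.79741 MPa
Step 2: P_wf = P_i - mdot/PI = 11.79741 - 84.132/25.819 = 8.5389 MPa
P_wf = 8.5389 MPa


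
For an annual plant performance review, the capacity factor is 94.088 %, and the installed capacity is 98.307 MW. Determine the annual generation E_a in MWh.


E_a = CF / 100 * cap * 8760
E_a = 94.088 / 100 * 98.307 * 8760
E_a = 8.1026e+05 MWh


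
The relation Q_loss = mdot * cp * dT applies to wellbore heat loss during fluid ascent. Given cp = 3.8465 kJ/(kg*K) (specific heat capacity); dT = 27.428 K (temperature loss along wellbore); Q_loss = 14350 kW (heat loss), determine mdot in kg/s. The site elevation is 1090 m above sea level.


mdot = Q_loss / (cp * dT)
mdot = 14350 / (3.8465 * 27.428)
mdot = 136.02 kg/s


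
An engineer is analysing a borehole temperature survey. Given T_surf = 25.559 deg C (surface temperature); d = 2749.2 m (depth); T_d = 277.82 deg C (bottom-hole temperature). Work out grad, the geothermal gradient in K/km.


grad = (T_d - T_surf) / d * 1000
grad = (277.82 - 25.559) / 2749.2 * 1000
grad = 91.75797 deg C/km
Convert: 91.75797 deg C/km * 1.0 = 91.758 K/km
grad = 91.758 K/km


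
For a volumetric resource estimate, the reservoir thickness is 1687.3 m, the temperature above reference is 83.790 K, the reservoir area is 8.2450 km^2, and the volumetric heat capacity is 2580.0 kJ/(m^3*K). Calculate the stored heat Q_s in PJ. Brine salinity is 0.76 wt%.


Step 1: Vr = A*1e6*hr = 8.245*1e6*1687.3 = 1.391179e+10 m^3
Step 2: Q_s = Vr*rhoc*dT/1e12 = 1.391179e+10*2580.0*83.79/1e12 = 3007.4 PJ
Q_s = 3007.4 PJ


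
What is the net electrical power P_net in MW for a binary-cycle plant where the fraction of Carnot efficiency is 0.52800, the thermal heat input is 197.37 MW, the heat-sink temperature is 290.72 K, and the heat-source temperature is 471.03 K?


Step 1: eta = (1 - Tc/Th)*f = (1 - 290.72/471.03)*0.528 = 0.2021181
Step 2: P_net = eta * Q_in = 0.2021181 * 197.37 = 39.892 MW
P_net = 39.892 MW


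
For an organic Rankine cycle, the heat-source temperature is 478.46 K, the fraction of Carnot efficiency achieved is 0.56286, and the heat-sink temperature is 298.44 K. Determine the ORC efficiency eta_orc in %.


eta_orc = (1 - Tc/Th) * f * 100
eta_orc = (1 - 298.44/478.46) * 0.56286 * 100
eta_orc = 21.178 %


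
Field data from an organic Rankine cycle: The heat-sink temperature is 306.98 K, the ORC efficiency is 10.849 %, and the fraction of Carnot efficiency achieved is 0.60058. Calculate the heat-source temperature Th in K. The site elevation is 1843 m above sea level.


Th = Tc / (1 - (eta_orc/100)/f)
Th = 306.98 / (1 - (10.849/100)/0.60058)
Th = 374.66 K


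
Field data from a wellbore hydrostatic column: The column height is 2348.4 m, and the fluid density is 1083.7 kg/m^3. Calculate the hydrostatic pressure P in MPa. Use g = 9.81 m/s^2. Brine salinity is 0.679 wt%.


P = rho * g * h / 1e6
P = 1083.7 * 9.81 * 2348.4 / 1e6
P = 24.966 MPa


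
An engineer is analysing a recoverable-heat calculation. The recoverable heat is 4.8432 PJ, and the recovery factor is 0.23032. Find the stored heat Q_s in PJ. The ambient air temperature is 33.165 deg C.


Q_s = Q_rec / RF
Q_s = 4.8432 / 0.23032
Q_s = 21.028 PJ


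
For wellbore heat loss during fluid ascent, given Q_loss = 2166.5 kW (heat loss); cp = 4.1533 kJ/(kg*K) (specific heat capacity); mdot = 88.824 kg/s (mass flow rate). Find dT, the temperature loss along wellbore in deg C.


dT = Q_loss / (mdot * cp)
dT = 2166.5 / (88.824 * 4.1533)
dT = 5.872663 K
Convert (temperature difference, 1 K = 1 deg C): 5.872663 K = 5.872663 deg C
dT = 5.8727 deg C


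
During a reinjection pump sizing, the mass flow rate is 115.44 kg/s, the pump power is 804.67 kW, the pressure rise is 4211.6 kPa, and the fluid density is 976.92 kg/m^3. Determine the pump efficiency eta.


eta = mdot * dP / (rho * P_pump)
eta = 115.44 * 4211.6 / (976.92 * 804.67)
eta = 0.61848


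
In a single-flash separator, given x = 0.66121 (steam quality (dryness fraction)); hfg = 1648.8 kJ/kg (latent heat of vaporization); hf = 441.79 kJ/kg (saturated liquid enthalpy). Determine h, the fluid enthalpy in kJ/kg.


h = hf + x * hfg
h = 441.79 + 0.66121 * 1648.8
h = 1532.0 kJ/kg


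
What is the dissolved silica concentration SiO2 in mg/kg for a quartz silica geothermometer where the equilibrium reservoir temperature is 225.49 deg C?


SiO2 = 10^(5.19 - 1309/(T_eq + 273.15))
SiO2 = 10^(5.19 - 1309/(225.49 + 273.15))
SiO2 = 367.16 mg/kg


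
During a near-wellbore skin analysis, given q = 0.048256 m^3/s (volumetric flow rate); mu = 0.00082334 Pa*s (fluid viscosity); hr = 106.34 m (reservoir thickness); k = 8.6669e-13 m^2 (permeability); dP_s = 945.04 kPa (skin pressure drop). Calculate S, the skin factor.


S = dP_s * 1000 * 2*pi*k*hr / (q*mu)
S = 945.04 * 1000 * 2*pi*8.6669e-13*106.34 / (0.048256*0.00082334)
S = 13.774


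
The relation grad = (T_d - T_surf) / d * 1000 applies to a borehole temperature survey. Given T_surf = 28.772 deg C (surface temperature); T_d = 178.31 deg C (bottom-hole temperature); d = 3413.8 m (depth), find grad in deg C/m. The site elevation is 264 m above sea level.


grad = (T_d - T_surf) / d * 1000
grad = (178.31 - 28.772) / 3413.8 * 1000
grad = 43.80397 deg C/km
Convert: 43.80397 deg C/km * 0.001 = 0.043804 deg C/m
grad = 0.043804 deg C/m


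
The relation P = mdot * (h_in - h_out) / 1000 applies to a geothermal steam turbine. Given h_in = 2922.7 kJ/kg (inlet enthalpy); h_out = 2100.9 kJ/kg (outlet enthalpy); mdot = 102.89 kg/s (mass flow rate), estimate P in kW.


P = mdot * (h_in - h_out) / 1000
P = 102.89 * (2922.7 - 2100.9) / 1000
P = 84.55500 MW
Convert: 84.55500 MW * 1000.0 = 84555 kW
P = 84555 kW


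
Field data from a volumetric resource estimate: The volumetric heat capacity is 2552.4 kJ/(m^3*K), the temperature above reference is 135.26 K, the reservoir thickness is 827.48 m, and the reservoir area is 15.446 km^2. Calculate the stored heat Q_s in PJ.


Step 1: Vr = A*1e6*hr = 15.446*1e6*827.48 = 1.278126e+10 m^3
Step 2: Q_s = Vr*rhoc*dT/1e12 = 1.278126e+10*2552.4*135.26/1e12 = 4412.6 PJ
Q_s = 4412.6 PJ


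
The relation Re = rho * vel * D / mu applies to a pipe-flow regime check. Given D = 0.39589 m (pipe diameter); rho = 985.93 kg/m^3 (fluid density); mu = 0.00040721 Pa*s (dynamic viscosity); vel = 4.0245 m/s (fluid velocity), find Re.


Re = rho * vel * D / mu
Re = 985.93 * 4.0245 * 0.39589 / 0.00040721
Re = 3.8576e+06


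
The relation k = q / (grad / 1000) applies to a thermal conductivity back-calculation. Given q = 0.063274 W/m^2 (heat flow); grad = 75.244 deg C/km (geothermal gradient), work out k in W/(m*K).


k = q / (grad / 1000)
k = 0.063274 / (75.244 / 1000)
k = 0.84092 W/(m*K)


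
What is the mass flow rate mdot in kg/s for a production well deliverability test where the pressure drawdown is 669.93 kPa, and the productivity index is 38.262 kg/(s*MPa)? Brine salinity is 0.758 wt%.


mdot = PI * dP / 1000
mdot = 38.262 * 669.93 / 1000
mdot = 25.633 kg/s


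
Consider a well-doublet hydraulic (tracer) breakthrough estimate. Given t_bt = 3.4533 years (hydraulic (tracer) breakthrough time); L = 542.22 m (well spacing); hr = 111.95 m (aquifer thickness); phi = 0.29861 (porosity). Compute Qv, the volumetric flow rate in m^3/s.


Qv = pi*hr*phi*L^2 / (3*t_bt*365.25*86400)
Qv = pi*111.95*0.29861*542.22^2 / (3*3.4533*365.25*86400)
Qv = 0.094443 m^3/s


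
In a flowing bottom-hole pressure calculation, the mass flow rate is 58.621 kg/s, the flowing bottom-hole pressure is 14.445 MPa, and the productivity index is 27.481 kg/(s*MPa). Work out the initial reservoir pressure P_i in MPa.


P_i = P_wf + mdot / PI
P_i = 14.445 + 58.621 / 27.481
P_i = 16.578 MPa


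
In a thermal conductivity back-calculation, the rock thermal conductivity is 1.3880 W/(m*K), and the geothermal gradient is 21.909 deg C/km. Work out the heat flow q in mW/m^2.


q = k * grad / 1000
q = 1.3880 * 21.909 / 1000
q = 0.03040969 W/m^2
Convert: 0.03040969 W/m^2 * 1000.0 = 30.410 mW/m^2
q = 30.410 mW/m^2


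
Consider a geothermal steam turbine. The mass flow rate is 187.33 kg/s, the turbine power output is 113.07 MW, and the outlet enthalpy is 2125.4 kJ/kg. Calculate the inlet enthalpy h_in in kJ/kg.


h_in = h_out + P * 1000 / mdot
h_in = 2125.4 + 113.07 * 1000 / 187.33
h_in = 2729.0 kJ/kg


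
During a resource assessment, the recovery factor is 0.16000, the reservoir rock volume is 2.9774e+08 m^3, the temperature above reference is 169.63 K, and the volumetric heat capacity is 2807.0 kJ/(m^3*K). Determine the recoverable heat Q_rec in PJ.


Step 1: Q_s = Vr*rhoc*dT/1e12 = 2.9774e+08*2807.0*169.63/1e12 = 141.7693 PJ
Step 2: Q_rec = Q_s * RF = 141.7693 * 0.16 = 22.683 PJ
Q_rec = 22.683 PJ


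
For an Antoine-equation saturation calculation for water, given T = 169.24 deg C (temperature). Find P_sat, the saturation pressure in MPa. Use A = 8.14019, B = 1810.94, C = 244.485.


P_sat = 10^(A - B/(C + T)) / 760 * 0.101325
P_sat = 10^(8.14019 - 1810.94/(244.485 + 169.24)) / 760 * 0.101325
P_sat = 0.77256 MPa


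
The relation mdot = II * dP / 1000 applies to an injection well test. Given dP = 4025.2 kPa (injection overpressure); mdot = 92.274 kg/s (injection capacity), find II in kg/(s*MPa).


II = mdot * 1000 / dP
II = 92.274 * 1000 / 4025.2
II = 22.924 kg/(s*MPa)


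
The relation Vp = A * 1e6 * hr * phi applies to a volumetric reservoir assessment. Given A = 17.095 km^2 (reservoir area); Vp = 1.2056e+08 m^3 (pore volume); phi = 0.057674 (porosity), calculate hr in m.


hr = Vp / (A * 1e6 * phi)
hr = 1.2056e+08 / (17.095 * 1e6 * 0.057674)
hr = 122.28 m


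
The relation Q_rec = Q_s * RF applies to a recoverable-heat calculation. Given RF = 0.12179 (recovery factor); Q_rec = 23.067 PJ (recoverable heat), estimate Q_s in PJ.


Q_s = Q_rec / RF
Q_s = 23.067 / 0.12179
Q_s = 189.40 PJ


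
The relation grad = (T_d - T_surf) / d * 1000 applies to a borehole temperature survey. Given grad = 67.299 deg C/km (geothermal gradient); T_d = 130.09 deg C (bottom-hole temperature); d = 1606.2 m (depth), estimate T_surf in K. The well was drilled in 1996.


T_surf = T_d - grad * d / 1000
T_surf = 130.09 - 67.299 * 1606.2 / 1000
T_surf = 21.99435 deg C
Convert to K: 21.99435 + 273.15 = 295.14 K
T_surf = 295.14 K


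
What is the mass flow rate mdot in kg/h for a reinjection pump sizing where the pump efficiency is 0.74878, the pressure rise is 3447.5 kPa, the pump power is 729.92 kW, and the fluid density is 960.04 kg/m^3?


mdot = P_pump * rho * eta / dP
mdot = 729.92 * 960.04 * 0.74878 / 3447.5
mdot = 152.2000 kg/s
Convert: 152.2000 kg/s * 3600.0 = 5.4792e+05 kg/h
mdot = 5.4792e+05 kg/h


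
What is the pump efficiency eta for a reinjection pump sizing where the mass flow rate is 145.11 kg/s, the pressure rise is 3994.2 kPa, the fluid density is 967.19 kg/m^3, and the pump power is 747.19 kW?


eta = mdot * dP / (rho * P_pump)
eta = 145.11 * 3994.2 / (967.19 * 747.19)
eta = 0.80202


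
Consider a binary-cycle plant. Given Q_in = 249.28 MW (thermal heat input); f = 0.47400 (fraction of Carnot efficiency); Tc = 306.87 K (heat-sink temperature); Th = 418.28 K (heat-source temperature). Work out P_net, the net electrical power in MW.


Step 1: eta = (1 - Tc/Th)*f = (1 - 306.87/418.28)*0.474 = 0.1262512
Step 2: P_net = eta * Q_in = 0.1262512 * 249.28 = 31.472 MW
P_net = 31.472 MW


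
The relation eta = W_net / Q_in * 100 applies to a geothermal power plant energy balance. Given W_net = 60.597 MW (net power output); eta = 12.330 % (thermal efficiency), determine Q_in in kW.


Q_in = W_net / (eta / 100)
Q_in = 60.597 / (12.330 / 100)
Q_in = 491.4599 MW
Convert: 491.4599 MW * 1000.0 = 4.9146e+05 kW
Q_in = 4.9146e+05 kW


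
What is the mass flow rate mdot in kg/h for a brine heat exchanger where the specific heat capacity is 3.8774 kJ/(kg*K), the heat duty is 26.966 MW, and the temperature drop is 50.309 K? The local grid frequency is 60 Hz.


mdot = Q * 1000 / (cp * dT)
mdot = 26.966 * 1000 / (3.8774 * 50.309)
mdot = 138.2389 kg/s
Convert: 138.2389 kg/s * 3600.0 = 4.9766e+05 kg/h
mdot = 4.9766e+05 kg/h


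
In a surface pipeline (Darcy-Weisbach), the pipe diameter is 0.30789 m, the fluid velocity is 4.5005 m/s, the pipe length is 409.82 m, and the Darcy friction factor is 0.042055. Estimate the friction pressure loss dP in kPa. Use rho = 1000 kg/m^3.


dP = f * (L/D) * (rho*vel^2/2) / 1000
dP = 0.042055 * (409.82/0.30789) * (1000*4.5005^2/2) / 1000
dP = 566.90 kPa


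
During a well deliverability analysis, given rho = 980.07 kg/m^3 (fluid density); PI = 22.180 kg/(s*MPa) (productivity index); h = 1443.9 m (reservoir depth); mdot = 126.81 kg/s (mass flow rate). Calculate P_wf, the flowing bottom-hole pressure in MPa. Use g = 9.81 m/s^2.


Step 1: P_i = rho*g*h/1e6 = 980.07*9.81*1443.9/1e6 = 13.88236 MPa
Step 2: P_wf = P_i - mdot/PI = 13.88236 - 126.81/22.18 = 8.1650 MPa
P_wf = 8.1650 MPa


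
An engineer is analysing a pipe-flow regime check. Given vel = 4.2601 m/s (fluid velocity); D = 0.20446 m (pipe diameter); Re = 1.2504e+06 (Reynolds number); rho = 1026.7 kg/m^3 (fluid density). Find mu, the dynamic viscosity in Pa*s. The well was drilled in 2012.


mu = rho * vel * D / Re
mu = 1026.7 * 4.2601 * 0.20446 / 1.2504e+06
mu = 0.00071519 Pa*s


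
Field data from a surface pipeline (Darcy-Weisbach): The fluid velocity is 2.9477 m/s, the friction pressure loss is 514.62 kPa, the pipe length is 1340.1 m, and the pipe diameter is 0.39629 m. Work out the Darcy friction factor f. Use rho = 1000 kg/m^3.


f = dP*1000 / ((L/D)*(rho*vel^2/2))
f = 514.62*1000 / ((1340.1/0.39629)*(1000*2.9477^2/2))
f = 0.035029


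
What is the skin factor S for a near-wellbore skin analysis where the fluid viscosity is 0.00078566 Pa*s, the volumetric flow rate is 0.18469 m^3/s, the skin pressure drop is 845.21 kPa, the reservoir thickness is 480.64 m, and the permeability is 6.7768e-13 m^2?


S = dP_s * 1000 * 2*pi*k*hr / (q*mu)
S = 845.21 * 1000 * 2*pi*6.7768e-13*480.64 / (0.18469*0.00078566)
S = 11.921


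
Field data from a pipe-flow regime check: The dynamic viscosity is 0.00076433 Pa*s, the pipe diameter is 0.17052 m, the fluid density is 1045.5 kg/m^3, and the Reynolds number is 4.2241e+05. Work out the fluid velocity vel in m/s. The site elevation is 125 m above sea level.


vel = Re * mu / (rho * D)
vel = 4.2241e+05 * 0.00076433 / (1045.5 * 0.17052)
vel = 1.8110 m/s


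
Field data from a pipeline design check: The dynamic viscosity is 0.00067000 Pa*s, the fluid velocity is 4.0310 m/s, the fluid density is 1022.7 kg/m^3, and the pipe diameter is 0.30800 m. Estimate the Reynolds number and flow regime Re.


Step 1: Re = rho*vel*D/mu = 1022.7*4.031*0.308/0.00067 = 1.8951e+06
Step 2: Re = 1.8951e+06 > 4000, so flow is turbulent.
Re = 1.8951e+06 (turbulent)


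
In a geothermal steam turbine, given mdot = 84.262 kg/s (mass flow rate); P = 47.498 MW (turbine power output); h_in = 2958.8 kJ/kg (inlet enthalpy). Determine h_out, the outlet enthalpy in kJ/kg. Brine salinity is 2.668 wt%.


h_out = h_in - P * 1000 / mdot
h_out = 2958.8 - 47.498 * 1000 / 84.262
h_out = 2395.1 kJ/kg


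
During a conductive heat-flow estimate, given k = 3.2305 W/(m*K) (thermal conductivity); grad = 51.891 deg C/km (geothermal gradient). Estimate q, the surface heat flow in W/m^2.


q = k * grad / 1000
q = 3.2305 * 51.891 / 1000
q = 0.16763 W/m^2


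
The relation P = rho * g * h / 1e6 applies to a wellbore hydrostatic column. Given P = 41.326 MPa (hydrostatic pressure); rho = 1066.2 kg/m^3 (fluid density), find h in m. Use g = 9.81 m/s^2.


h = P * 1e6 / (g * rho)
h = 41.326 * 1e6 / (9.81 * 1066.2)
h = 3951.1 m


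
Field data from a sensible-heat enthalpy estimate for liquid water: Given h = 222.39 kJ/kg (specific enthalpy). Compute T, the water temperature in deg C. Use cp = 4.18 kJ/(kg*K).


T = h / cp
T = 222.39 / 4.18
T = 53.203 deg C


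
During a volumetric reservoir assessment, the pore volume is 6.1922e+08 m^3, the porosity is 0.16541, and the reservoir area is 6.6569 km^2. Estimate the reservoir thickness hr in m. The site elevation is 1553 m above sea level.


hr = Vp / (A * 1e6 * phi)
hr = 6.1922e+08 / (6.6569 * 1e6 * 0.16541)
hr = 562.36 m


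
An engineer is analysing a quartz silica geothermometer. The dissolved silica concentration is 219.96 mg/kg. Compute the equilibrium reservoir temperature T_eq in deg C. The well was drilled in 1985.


T_eq = 1309 / (5.19 - log10(SiO2)) - 273.15
T_eq = 1309 / (5.19 - log10(219.96)) - 273.15
T_eq = 186.53 deg C


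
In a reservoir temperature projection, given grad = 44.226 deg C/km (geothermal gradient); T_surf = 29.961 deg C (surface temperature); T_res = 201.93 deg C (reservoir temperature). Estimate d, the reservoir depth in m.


d = (T_res - T_surf) / grad * 1000
d = (201.93 - 29.961) / 44.226 * 1000
d = 3888.4 m


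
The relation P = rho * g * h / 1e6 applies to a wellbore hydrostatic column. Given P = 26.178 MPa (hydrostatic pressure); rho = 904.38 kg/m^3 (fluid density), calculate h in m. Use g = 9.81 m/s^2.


h = P * 1e6 / (g * rho)
h = 26.178 * 1e6 / (9.81 * 904.38)
h = 2950.6 m


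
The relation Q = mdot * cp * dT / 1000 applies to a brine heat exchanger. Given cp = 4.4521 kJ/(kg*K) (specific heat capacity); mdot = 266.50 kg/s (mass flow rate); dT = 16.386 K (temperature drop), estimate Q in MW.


Q = mdot * cp * dT / 1000
Q = 266.50 * 4.4521 * 16.386 / 1000
Q = 19.442 MW


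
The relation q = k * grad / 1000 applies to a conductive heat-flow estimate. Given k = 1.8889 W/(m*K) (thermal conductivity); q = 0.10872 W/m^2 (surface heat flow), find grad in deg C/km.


grad = q * 1000 / k
grad = 0.10872 * 1000 / 1.8889
grad = 57.557 deg C/km


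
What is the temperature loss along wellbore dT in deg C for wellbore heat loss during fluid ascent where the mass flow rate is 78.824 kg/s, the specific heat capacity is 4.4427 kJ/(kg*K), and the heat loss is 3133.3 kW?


dT = Q_loss / (mdot * cp)
dT = 3133.3 / (78.824 * 4.4427)
dT = 8.947393 K
Convert (temperature difference, 1 K = 1 deg C): 8.947393 K = 8.947393 deg C
dT = 8.9474 deg C
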